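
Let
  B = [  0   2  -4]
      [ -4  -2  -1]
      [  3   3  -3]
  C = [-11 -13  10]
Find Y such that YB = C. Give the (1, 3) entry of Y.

3

Since B sits to the right of Y, Y = CB⁻¹.
det B = -6, so B⁻¹ = [[-3/2, 1, 5/3], [5/2, -2, -8/3], [1, -1, -4/3]].
Y = CB⁻¹ = [[-11, -13, 10]] · [[-3/2, 1, 5/3], [5/2, -2, -8/3], [1, -1, -4/3]] = [[-6, 5, 3]].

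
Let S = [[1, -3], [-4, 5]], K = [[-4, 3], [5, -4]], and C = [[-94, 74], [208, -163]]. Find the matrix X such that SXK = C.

Left-multiply by S⁻¹ and right-multiply by K⁻¹: X = S⁻¹CK⁻¹.
S has determinant -7; S⁻¹ = [[-5/7, -3/7], [-4/7, -1/7]].
det K = 1, so K⁻¹ = [[-4, -3], [-5, -4]].
S⁻¹C = [[-22, 17], [24, -19]].
X = (S⁻¹C)K⁻¹ = [[3, -2], [-1, 4]].

X = [[3, -2], [-1, 4]]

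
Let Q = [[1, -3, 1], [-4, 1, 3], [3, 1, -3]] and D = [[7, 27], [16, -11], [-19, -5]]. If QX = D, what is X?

Since Q multiplies X on the left, X = Q⁻¹D.
det Q = -4, so Q⁻¹ = [[3/2, 2, 5/2], [3/4, 3/2, 7/4], [7/4, 5/2, 11/4]].
X = Q⁻¹D = [[3/2, 2, 5/2], [3/4, 3/2, 7/4], [7/4, 5/2, 11/4]] · [[7, 27], [16, -11], [-19, -5]] = [[-5, 6], [-4, -5], [0, 6]].

X = [[-5, 6], [-4, -5], [0, 6]]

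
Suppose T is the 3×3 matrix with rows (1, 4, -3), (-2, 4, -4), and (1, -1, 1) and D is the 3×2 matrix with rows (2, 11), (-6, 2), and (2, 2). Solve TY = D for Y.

Y = [[1, 5], [4, -3], [5, -6]]

T is on the left of Y, so left-multiply by T⁻¹: Y = T⁻¹D.
det T = -2, so T⁻¹ = [[0, 1/2, 2], [1, -2, -5], [1, -5/2, -6]].
Y = T⁻¹D = [[0, 1/2, 2], [1, -2, -5], [1, -5/2, -6]] · [[2, 11], [-6, 2], [2, 2]] = [[1, 5], [4, -3], [5, -6]].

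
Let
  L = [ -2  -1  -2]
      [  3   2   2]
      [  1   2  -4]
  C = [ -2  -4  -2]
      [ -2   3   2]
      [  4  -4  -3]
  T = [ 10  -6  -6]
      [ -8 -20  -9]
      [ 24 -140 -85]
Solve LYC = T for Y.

Y = [[4, -4, -1], [-1, -2, 0], [-4, 0, -3]]

Left-multiply by L⁻¹ and right-multiply by C⁻¹: Y = L⁻¹TC⁻¹.
det L = 2; the adjugate gives L⁻¹ = [[-6, -4, 1], [7, 5, -1], [2, 3/2, -1/2]].
det C = 2, so C⁻¹ = [[-1/2, -2, -1], [1, 7, 4], [-2, -12, -7]].
L⁻¹T = [[-4, -24, -13], [6, -2, -2], [-4, 28, 17]].
Y = (L⁻¹T)C⁻¹ = [[4, -4, -1], [-1, -2, 0], [-4, 0, -3]].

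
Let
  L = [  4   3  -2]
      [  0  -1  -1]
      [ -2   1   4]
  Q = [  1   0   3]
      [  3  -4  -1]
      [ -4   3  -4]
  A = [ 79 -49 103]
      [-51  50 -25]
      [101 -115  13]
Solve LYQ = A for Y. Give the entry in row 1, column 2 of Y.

Left-multiply by L⁻¹ and right-multiply by Q⁻¹: Y = L⁻¹AQ⁻¹.
det L = -2, so L⁻¹ = [[3/2, 7, 5/2], [-1, -6, -2], [1, 5, 2]].
Q has determinant -2; Q⁻¹ = [[-19/2, -9/2, -6], [-8, -4, -5], [7/2, 3/2, 2]].
L⁻¹A = [[14, -11, 12], [25, -21, 21], [26, -29, 4]].
Y = (L⁻¹A)Q⁻¹ = [[-3, -1, -5], [4, 3, -3], [-1, 5, -3]].

-1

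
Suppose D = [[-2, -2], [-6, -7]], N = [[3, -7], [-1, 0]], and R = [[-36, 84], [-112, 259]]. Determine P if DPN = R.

Left-multiply by D⁻¹ and right-multiply by N⁻¹: P = D⁻¹RN⁻¹.
det D = 2, so D⁻¹ = [[-7/2, 1], [3, -1]].
N has determinant -7; N⁻¹ = [[0, -1], [-1/7, -3/7]].
D⁻¹R = [[14, -35], [4, -7]].
P = (D⁻¹R)N⁻¹ = [[5, 1], [1, -1]].

P = [[5, 1], [1, -1]]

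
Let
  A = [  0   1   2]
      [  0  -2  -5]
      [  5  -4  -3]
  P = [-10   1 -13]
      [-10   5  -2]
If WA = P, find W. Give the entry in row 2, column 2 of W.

Right-multiplying both sides by A⁻¹ gives W = PA⁻¹.
det A = -5, so A⁻¹ = [[14/5, 1, 1/5], [5, 2, 0], [-2, -1, 0]].
W = PA⁻¹ = [[-10, 1, -13], [-10, 5, -2]] · [[14/5, 1, 1/5], [5, 2, 0], [-2, -1, 0]] = [[3, 5, -2], [1, 2, -2]].

2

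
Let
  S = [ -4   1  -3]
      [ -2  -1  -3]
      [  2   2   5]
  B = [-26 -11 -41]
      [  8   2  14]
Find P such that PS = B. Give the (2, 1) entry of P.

-2

S is on the right of P, so right-multiply by S⁻¹: P = BS⁻¹.
S has determinant 6; S⁻¹ = [[1/6, -11/6, -1], [2/3, -7/3, -1], [-1/3, 5/3, 1]].
P = BS⁻¹ = [[-26, -11, -41], [8, 2, 14]] · [[1/6, -11/6, -1], [2/3, -7/3, -1], [-1/3, 5/3, 1]] = [[2, 5, -4], [-2, 4, 4]].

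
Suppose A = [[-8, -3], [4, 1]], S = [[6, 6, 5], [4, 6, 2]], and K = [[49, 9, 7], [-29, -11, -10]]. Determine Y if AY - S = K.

AY = K + S = [[55, 15, 12], [-25, -5, -8]].
Since A multiplies Y on the left, Y = A⁻¹(K + S).
A has determinant 4; A⁻¹ = [[1/4, 3/4], [-1, -2]].
Y = A⁻¹(K + S) = [[-5, 0, -3], [-5, -5, 4]].

Y = [[-5, 0, -3], [-5, -5, 4]]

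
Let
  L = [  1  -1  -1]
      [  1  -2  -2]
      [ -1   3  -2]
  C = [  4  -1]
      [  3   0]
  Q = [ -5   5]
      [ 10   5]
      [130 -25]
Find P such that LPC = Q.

P = [[-5, 0], [4, 0], [-4, -5]]

Isolating P: multiply by L⁻¹ from the left and C⁻¹ from the right, so P = L⁻¹QC⁻¹.
det L = 5; the adjugate gives L⁻¹ = [[2, -1, 0], [4/5, -3/5, 1/5], [1/5, -2/5, -1/5]].
det C = 3, so C⁻¹ = [[0, 1/3], [-1, 4/3]].
L⁻¹Q = [[-20, 5], [16, -4], [-31, 4]].
P = (L⁻¹Q)C⁻¹ = [[-5, 0], [4, 0], [-4, -5]].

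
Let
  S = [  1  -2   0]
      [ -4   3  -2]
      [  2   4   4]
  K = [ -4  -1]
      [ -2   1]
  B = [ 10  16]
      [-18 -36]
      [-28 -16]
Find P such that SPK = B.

Isolating P: multiply by S⁻¹ from the left and K⁻¹ from the right, so P = S⁻¹BK⁻¹.
S has determinant -4; S⁻¹ = [[-5, -2, -1], [-3, -1, -1/2], [11/2, 2, 5/4]].
det K = -6; the adjugate gives K⁻¹ = [[-1/6, -1/6], [-1/3, 2/3]].
S⁻¹B = [[14, 8], [2, -4], [-16, -4]].
P = (S⁻¹B)K⁻¹ = [[-5, 3], [1, -3], [4, 0]].

P = [[-5, 3], [1, -3], [4, 0]]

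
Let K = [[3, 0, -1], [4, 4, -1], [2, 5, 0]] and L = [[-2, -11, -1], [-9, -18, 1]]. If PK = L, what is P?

P = [[0, 1, -3], [1, -2, -2]]

Since K sits to the right of P, P = LK⁻¹.
det K = 3, so K⁻¹ = [[5/3, -5/3, 4/3], [-2/3, 2/3, -1/3], [4, -5, 4]].
P = LK⁻¹ = [[-2, -11, -1], [-9, -18, 1]] · [[5/3, -5/3, 4/3], [-2/3, 2/3, -1/3], [4, -5, 4]] = [[0, 1, -3], [1, -2, -2]].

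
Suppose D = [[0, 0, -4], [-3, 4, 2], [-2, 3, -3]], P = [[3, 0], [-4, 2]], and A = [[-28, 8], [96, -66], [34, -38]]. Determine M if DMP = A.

Isolating M: multiply by D⁻¹ from the left and P⁻¹ from the right, so M = D⁻¹AP⁻¹.
det D = 4; the adjugate gives D⁻¹ = [[-9/2, -3, 4], [-13/4, -2, 3], [-1/4, 0, 0]].
det P = 6; the adjugate gives P⁻¹ = [[1/3, 0], [2/3, 1/2]].
D⁻¹A = [[-26, 10], [1, -8], [7, -2]].
M = (D⁻¹A)P⁻¹ = [[-2, 5], [-5, -4], [1, -1]].

M = [[-2, 5], [-5, -4], [1, -1]]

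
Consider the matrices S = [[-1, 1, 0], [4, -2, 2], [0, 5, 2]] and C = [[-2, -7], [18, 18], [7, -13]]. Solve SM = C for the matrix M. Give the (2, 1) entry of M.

Left-multiplying both sides by S⁻¹ gives M = S⁻¹C.
det S = 6; the adjugate gives S⁻¹ = [[-7/3, -1/3, 1/3], [-4/3, -1/3, 1/3], [10/3, 5/6, -1/3]].
M = S⁻¹C = [[-7/3, -1/3, 1/3], [-4/3, -1/3, 1/3], [10/3, 5/6, -1/3]] · [[-2, -7], [18, 18], [7, -13]] = [[1, 6], [-1, -1], [6, -4]].

-1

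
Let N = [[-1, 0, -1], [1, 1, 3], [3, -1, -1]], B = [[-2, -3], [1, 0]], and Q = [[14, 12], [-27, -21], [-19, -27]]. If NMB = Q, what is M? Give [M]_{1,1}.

Isolating M: multiply by N⁻¹ from the left and B⁻¹ from the right, so M = N⁻¹QB⁻¹.
N has determinant 2; N⁻¹ = [[1, 1/2, 1/2], [5, 2, 1], [-2, -1/2, -1/2]].
B has determinant 3; B⁻¹ = [[0, 1], [-1/3, -2/3]].
N⁻¹Q = [[-9, -12], [-3, -9], [-5, 0]].
M = (N⁻¹Q)B⁻¹ = [[4, -1], [3, 3], [0, -5]].

4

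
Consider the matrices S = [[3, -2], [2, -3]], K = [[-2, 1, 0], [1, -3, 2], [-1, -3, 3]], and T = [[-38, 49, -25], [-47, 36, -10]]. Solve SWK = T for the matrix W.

W = S⁻¹TK⁻¹ (apply S⁻¹ on the left and K⁻¹ on the right).
det S = -5, so S⁻¹ = [[3/5, -2/5], [2/5, -3/5]].
K has determinant 1; K⁻¹ = [[-3, -3, 2], [-5, -6, 4], [-6, -7, 5]].
S⁻¹T = [[-4, 15, -11], [13, -2, -4]].
W = (S⁻¹T)K⁻¹ = [[3, -1, -3], [-5, 1, -2]].

W = [[3, -1, -3], [-5, 1, -2]]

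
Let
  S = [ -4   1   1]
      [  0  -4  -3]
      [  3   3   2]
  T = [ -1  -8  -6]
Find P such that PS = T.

P = [[1, 3, 1]]

Since S sits to the right of P, P = TS⁻¹.
S has determinant -1; S⁻¹ = [[-1, -1, -1], [9, 11, 12], [-12, -15, -16]].
P = TS⁻¹ = [[-1, -8, -6]] · [[-1, -1, -1], [9, 11, 12], [-12, -15, -16]] = [[1, 3, 1]].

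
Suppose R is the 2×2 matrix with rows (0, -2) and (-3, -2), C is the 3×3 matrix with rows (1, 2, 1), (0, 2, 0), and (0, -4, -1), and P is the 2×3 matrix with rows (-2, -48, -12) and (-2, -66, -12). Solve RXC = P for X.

X = R⁻¹PC⁻¹ (apply R⁻¹ on the left and C⁻¹ on the right).
det R = -6; the adjugate gives R⁻¹ = [[1/3, -1/3], [-1/2, 0]].
det C = -2; the adjugate gives C⁻¹ = [[1, 1, 1], [0, 1/2, 0], [0, -2, -1]].
R⁻¹P = [[0, 6, 0], [1, 24, 6]].
X = (R⁻¹P)C⁻¹ = [[0, 3, 0], [1, 1, -5]].

X = [[0, 3, 0], [1, 1, -5]]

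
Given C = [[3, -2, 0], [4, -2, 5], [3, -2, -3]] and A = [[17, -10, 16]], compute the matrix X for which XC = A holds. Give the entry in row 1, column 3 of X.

-2

C is on the right of X, so right-multiply by C⁻¹: X = AC⁻¹.
C has determinant -6; C⁻¹ = [[-8/3, 1, 5/3], [-9/2, 3/2, 5/2], [1/3, 0, -1/3]].
X = AC⁻¹ = [[17, -10, 16]] · [[-8/3, 1, 5/3], [-9/2, 3/2, 5/2], [1/3, 0, -1/3]] = [[5, 2, -2]].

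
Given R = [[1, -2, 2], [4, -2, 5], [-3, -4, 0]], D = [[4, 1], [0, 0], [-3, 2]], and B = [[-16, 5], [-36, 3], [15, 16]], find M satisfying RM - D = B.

RM = B + D = [[-12, 6], [-36, 3], [12, 18]].
Since R multiplies M on the left, M = R⁻¹(B + D).
det R = 6, so R⁻¹ = [[10/3, -4/3, -1], [-5/2, 1, 1/2], [-11/3, 5/3, 1]].
M = R⁻¹(B + D) = [[-4, -2], [0, -3], [-4, 1]].

M = [[-4, -2], [0, -3], [-4, 1]]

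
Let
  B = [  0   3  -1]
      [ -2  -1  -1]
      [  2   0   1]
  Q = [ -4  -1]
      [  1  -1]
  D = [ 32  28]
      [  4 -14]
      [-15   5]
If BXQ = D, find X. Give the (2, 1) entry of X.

Left-multiply by B⁻¹ and right-multiply by Q⁻¹: X = B⁻¹DQ⁻¹.
B has determinant -2; B⁻¹ = [[1/2, 3/2, 2], [0, -1, -1], [-1, -3, -3]].
det Q = 5, so Q⁻¹ = [[-1/5, 1/5], [-1/5, -4/5]].
B⁻¹D = [[-8, 3], [11, 9], [1, -1]].
X = (B⁻¹D)Q⁻¹ = [[1, -4], [-4, -5], [0, 1]].

-4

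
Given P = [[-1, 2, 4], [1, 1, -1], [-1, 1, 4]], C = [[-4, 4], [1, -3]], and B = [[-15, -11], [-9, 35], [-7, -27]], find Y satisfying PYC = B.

Isolating Y: multiply by P⁻¹ from the left and C⁻¹ from the right, so Y = P⁻¹BC⁻¹.
det P = -3, so P⁻¹ = [[-5/3, 4/3, 2], [1, 0, -1], [-2/3, 1/3, 1]].
det C = 8; the adjugate gives C⁻¹ = [[-3/8, -1/2], [-1/8, -1/2]].
P⁻¹B = [[-1, 11], [-8, 16], [0, -8]].
Y = (P⁻¹B)C⁻¹ = [[-1, -5], [1, -4], [1, 4]].

Y = [[-1, -5], [1, -4], [1, 4]]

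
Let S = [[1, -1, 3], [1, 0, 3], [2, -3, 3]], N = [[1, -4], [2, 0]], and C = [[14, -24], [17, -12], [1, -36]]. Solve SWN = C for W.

W = S⁻¹CN⁻¹ (apply S⁻¹ on the left and N⁻¹ on the right).
det S = -3, so S⁻¹ = [[-3, 2, 1], [-1, 1, 0], [1, -1/3, -1/3]].
N has determinant 8; N⁻¹ = [[0, 1/2], [-1/4, 1/8]].
S⁻¹C = [[-7, 12], [3, 12], [8, -8]].
W = (S⁻¹C)N⁻¹ = [[-3, -2], [-3, 3], [2, 3]].

W = [[-3, -2], [-3, 3], [2, 3]]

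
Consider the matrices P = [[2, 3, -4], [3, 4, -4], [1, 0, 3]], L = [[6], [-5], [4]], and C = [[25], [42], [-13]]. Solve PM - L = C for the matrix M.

M = [[3], [3], [-4]]

PM = C + L = [[31], [37], [-9]].
Left-multiplying both sides by P⁻¹ gives M = P⁻¹(C + L).
det P = 1, so P⁻¹ = [[12, -9, 4], [-13, 10, -4], [-4, 3, -1]].
M = P⁻¹(C + L) = [[3], [3], [-4]].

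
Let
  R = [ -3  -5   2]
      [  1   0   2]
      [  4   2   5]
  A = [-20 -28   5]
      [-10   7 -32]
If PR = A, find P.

P = [[6, -6, 1], [-3, -3, -4]]

R is on the right of P, so right-multiply by R⁻¹: P = AR⁻¹.
det R = 1, so R⁻¹ = [[-4, 29, -10], [3, -23, 8], [2, -14, 5]].
P = AR⁻¹ = [[-20, -28, 5], [-10, 7, -32]] · [[-4, 29, -10], [3, -23, 8], [2, -14, 5]] = [[6, -6, 1], [-3, -3, -4]].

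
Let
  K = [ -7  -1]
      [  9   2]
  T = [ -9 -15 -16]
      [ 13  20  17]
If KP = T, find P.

Left-multiplying both sides by K⁻¹ gives P = K⁻¹T.
K has determinant -5; K⁻¹ = [[-2/5, -1/5], [9/5, 7/5]].
P = K⁻¹T = [[-2/5, -1/5], [9/5, 7/5]] · [[-9, -15, -16], [13, 20, 17]] = [[1, 2, 3], [2, 1, -5]].

P = [[1, 2, 3], [2, 1, -5]]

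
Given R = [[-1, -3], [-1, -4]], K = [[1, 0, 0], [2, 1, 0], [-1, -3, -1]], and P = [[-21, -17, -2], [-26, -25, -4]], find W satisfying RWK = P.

W = [[0, 5, 4], [-1, 2, -2]]

Left-multiply by R⁻¹ and right-multiply by K⁻¹: W = R⁻¹PK⁻¹.
R has determinant 1; R⁻¹ = [[-4, 3], [1, -1]].
K has determinant -1; K⁻¹ = [[1, 0, 0], [-2, 1, 0], [5, -3, -1]].
R⁻¹P = [[6, -7, -4], [5, 8, 2]].
W = (R⁻¹P)K⁻¹ = [[0, 5, 4], [-1, 2, -2]].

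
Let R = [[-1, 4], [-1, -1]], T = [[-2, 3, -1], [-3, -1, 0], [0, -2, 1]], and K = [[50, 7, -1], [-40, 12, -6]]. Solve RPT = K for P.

P = R⁻¹KT⁻¹ (apply R⁻¹ on the left and T⁻¹ on the right).
R has determinant 5; R⁻¹ = [[-1/5, -4/5], [1/5, -1/5]].
det T = 5, so T⁻¹ = [[-1/5, -1/5, -1/5], [3/5, -2/5, 3/5], [6/5, -4/5, 11/5]].
R⁻¹K = [[22, -11, 5], [18, -1, 1]].
P = (R⁻¹K)T⁻¹ = [[-5, -4, 0], [-3, -4, -2]].

P = [[-5, -4, 0], [-3, -4, -2]]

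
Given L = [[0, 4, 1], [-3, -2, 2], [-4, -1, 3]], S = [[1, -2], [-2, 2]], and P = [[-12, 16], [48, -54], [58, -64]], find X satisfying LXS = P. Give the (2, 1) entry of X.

-2

Isolating X: multiply by L⁻¹ from the left and S⁻¹ from the right, so X = L⁻¹PS⁻¹.
L has determinant -1; L⁻¹ = [[4, 13, -10], [-1, -4, 3], [5, 16, -12]].
det S = -2; the adjugate gives S⁻¹ = [[-1, -1], [-1, -1/2]].
L⁻¹P = [[-4, 2], [-6, 8], [12, -16]].
X = (L⁻¹P)S⁻¹ = [[2, 3], [-2, 2], [4, -4]].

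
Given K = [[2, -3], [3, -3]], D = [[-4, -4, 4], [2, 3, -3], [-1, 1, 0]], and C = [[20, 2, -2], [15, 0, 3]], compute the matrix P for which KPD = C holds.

Isolating P: multiply by K⁻¹ from the left and D⁻¹ from the right, so P = K⁻¹CD⁻¹.
det K = 3, so K⁻¹ = [[-1, 1], [-1, 2/3]].
det D = -4; the adjugate gives D⁻¹ = [[-3/4, -1, 0], [-3/4, -1, 1], [-5/4, -2, 1]].
K⁻¹C = [[-5, -2, 5], [-10, -2, 4]].
P = (K⁻¹C)D⁻¹ = [[-1, -3, 3], [4, 4, 2]].

P = [[-1, -3, 3], [4, 4, 2]]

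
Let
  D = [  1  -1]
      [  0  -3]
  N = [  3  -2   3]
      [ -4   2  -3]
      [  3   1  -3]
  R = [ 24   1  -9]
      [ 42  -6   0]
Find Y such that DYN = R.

Y = D⁻¹RN⁻¹ (apply D⁻¹ on the left and N⁻¹ on the right).
det D = -3; the adjugate gives D⁻¹ = [[1, -1/3], [0, -1/3]].
det N = 3; the adjugate gives N⁻¹ = [[-1, -1, 0], [-7, -6, -1], [-10/3, -3, -2/3]].
D⁻¹R = [[10, 3, -9], [-14, 2, 0]].
Y = (D⁻¹R)N⁻¹ = [[-1, -1, 3], [0, 2, -2]].

Y = [[-1, -1, 3], [0, 2, -2]]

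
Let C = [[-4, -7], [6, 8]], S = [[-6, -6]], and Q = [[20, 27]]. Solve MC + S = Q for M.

M = [[1, 5]]

MC = Q − S = [[26, 33]].
C is on the right of M, so right-multiply by C⁻¹: M = (Q − S)C⁻¹.
C has determinant 10; C⁻¹ = [[4/5, 7/10], [-3/5, -2/5]].
M = (Q − S)C⁻¹ = [[1, 5]].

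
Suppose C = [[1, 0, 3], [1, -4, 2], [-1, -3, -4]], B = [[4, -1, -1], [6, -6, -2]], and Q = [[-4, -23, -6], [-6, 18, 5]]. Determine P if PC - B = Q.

P = [[1, 3, 4], [3, -3, 0]]

PC = Q + B = [[0, -24, -7], [0, 12, 3]].
Right-multiplying both sides by C⁻¹ gives P = (Q + B)C⁻¹.
C has determinant 1; C⁻¹ = [[22, -9, 12], [2, -1, 1], [-7, 3, -4]].
P = (Q + B)C⁻¹ = [[1, 3, 4], [3, -3, 0]].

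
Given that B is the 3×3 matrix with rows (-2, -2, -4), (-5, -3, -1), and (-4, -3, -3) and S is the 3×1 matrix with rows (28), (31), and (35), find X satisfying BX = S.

X = [[-2], [-6], [-3]]

Left-multiplying both sides by B⁻¹ gives X = B⁻¹S.
B has determinant -2; B⁻¹ = [[-3, -3, 5], [11/2, 5, -9], [-3/2, -1, 2]].
X = B⁻¹S = [[-3, -3, 5], [11/2, 5, -9], [-3/2, -1, 2]] · [[28], [31], [35]] = [[-2], [-6], [-3]].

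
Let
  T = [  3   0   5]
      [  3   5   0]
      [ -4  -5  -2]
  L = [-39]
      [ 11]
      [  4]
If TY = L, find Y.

Left-multiplying both sides by T⁻¹ gives Y = T⁻¹L.
det T = -5, so T⁻¹ = [[2, 5, 5], [-6/5, -14/5, -3], [-1, -3, -3]].
Y = T⁻¹L = [[2, 5, 5], [-6/5, -14/5, -3], [-1, -3, -3]] · [[-39], [11], [4]] = [[-3], [4], [-6]].

Y = [[-3], [4], [-6]]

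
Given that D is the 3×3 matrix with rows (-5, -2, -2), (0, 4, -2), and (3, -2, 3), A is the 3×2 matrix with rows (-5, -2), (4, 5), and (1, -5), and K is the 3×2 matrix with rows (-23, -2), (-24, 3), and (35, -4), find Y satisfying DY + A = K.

Y = [[4, 2], [-5, -2], [4, -3]]

DY = K − A = [[-18, 0], [-28, -2], [34, 1]].
D is on the left of Y, so left-multiply by D⁻¹: Y = D⁻¹(K − A).
det D = -4, so D⁻¹ = [[-2, -5/2, -3], [3/2, 9/4, 5/2], [3, 4, 5]].
Y = D⁻¹(K − A) = [[4, 2], [-5, -2], [4, -3]].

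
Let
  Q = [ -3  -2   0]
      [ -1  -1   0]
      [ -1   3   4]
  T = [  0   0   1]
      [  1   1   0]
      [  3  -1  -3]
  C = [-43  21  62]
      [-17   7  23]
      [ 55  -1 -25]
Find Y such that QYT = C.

Y = [[-4, -3, 4], [-1, 2, 2], [4, 1, 3]]

Y = Q⁻¹CT⁻¹ (apply Q⁻¹ on the left and T⁻¹ on the right).
Q has determinant 4; Q⁻¹ = [[-1, 2, 0], [1, -3, 0], [-1, 11/4, 1/4]].
det T = -4, so T⁻¹ = [[3/4, 1/4, 1/4], [-3/4, 3/4, -1/4], [1, 0, 0]].
Q⁻¹C = [[9, -7, -16], [8, 0, -7], [10, -2, -5]].
Y = (Q⁻¹C)T⁻¹ = [[-4, -3, 4], [-1, 2, 2], [4, 1, 3]].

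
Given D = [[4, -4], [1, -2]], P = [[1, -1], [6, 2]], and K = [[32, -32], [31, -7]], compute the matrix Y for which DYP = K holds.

Y = [[3, -3], [-5, -3]]

Y = D⁻¹KP⁻¹ (apply D⁻¹ on the left and P⁻¹ on the right).
det D = -4; the adjugate gives D⁻¹ = [[1/2, -1], [1/4, -1]].
P has determinant 8; P⁻¹ = [[1/4, 1/8], [-3/4, 1/8]].
D⁻¹K = [[-15, -9], [-23, -1]].
Y = (D⁻¹K)P⁻¹ = [[3, -3], [-5, -3]].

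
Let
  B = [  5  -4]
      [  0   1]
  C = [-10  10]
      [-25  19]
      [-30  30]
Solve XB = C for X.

Right-multiplying both sides by B⁻¹ gives X = CB⁻¹.
B has determinant 5; B⁻¹ = [[1/5, 4/5], [0, 1]].
X = CB⁻¹ = [[-10, 10], [-25, 19], [-30, 30]] · [[1/5, 4/5], [0, 1]] = [[-2, 2], [-5, -1], [-6, 6]].

X = [[-2, 2], [-5, -1], [-6, 6]]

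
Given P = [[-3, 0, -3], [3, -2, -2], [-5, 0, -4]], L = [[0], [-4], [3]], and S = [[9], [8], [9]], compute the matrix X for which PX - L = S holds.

X = [[0], [1], [-3]]

PX = S + L = [[9], [4], [12]].
Since P multiplies X on the left, X = P⁻¹(S + L).
det P = 6, so P⁻¹ = [[4/3, 0, -1], [11/3, -1/2, -5/2], [-5/3, 0, 1]].
X = P⁻¹(S + L) = [[0], [1], [-3]].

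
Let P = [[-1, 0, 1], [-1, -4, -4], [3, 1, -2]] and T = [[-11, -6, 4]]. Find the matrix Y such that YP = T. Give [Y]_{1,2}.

P is on the right of Y, so right-multiply by P⁻¹: Y = TP⁻¹.
P has determinant -1; P⁻¹ = [[-12, -1, -4], [14, 1, 5], [-11, -1, -4]].
Y = TP⁻¹ = [[-11, -6, 4]] · [[-12, -1, -4], [14, 1, 5], [-11, -1, -4]] = [[4, 1, -2]].

1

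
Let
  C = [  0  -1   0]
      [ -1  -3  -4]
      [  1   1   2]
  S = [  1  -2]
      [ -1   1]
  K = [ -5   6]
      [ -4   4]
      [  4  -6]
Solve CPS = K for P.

P = C⁻¹KS⁻¹ (apply C⁻¹ on the left and S⁻¹ on the right).
C has determinant 2; C⁻¹ = [[-1, 1, 2], [-1, 0, 0], [1, -1/2, -1/2]].
det S = -1, so S⁻¹ = [[-1, -2], [-1, -1]].
C⁻¹K = [[9, -14], [5, -6], [-5, 7]].
P = (C⁻¹K)S⁻¹ = [[5, -4], [1, -4], [-2, 3]].

P = [[5, -4], [1, -4], [-2, 3]]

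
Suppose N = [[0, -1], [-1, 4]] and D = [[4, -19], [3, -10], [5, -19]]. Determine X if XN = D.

Since N sits to the right of X, X = DN⁻¹.
N has determinant -1; N⁻¹ = [[-4, -1], [-1, 0]].
X = DN⁻¹ = [[4, -19], [3, -10], [5, -19]] · [[-4, -1], [-1, 0]] = [[3, -4], [-2, -3], [-1, -5]].

X = [[3, -4], [-2, -3], [-1, -5]]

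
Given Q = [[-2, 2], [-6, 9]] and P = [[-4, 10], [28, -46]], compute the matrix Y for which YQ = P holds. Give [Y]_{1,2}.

Right-multiplying both sides by Q⁻¹ gives Y = PQ⁻¹.
det Q = -6, so Q⁻¹ = [[-3/2, 1/3], [-1, 1/3]].
Y = PQ⁻¹ = [[-4, 10], [28, -46]] · [[-3/2, 1/3], [-1, 1/3]] = [[-4, 2], [4, -6]].

2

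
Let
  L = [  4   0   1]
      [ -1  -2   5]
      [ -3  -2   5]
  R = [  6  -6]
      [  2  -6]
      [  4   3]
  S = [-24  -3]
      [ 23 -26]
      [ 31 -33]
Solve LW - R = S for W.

W = [[-5, -1], [-5, 4], [2, -5]]

LW = S + R = [[-18, -9], [25, -32], [35, -30]].
Left-multiplying both sides by L⁻¹ gives W = L⁻¹(S + R).
det L = -4; the adjugate gives L⁻¹ = [[0, 1/2, -1/2], [5/2, -23/4, 21/4], [1, -2, 2]].
W = L⁻¹(S + R) = [[-5, -1], [-5, 4], [2, -5]].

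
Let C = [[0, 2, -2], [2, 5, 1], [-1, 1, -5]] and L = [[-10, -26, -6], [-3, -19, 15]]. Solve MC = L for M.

M = [[-4, -4, 2], [3, -4, -5]]

C is on the right of M, so right-multiply by C⁻¹: M = LC⁻¹.
det C = 4; the adjugate gives C⁻¹ = [[-13/2, 2, 3], [9/4, -1/2, -1], [7/4, -1/2, -1]].
M = LC⁻¹ = [[-10, -26, -6], [-3, -19, 15]] · [[-13/2, 2, 3], [9/4, -1/2, -1], [7/4, -1/2, -1]] = [[-4, -4, 2], [3, -4, -5]].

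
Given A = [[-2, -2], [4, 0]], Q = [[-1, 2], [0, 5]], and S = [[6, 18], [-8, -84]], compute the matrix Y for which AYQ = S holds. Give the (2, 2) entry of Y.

2

Isolating Y: multiply by A⁻¹ from the left and Q⁻¹ from the right, so Y = A⁻¹SQ⁻¹.
det A = 8; the adjugate gives A⁻¹ = [[0, 1/4], [-1/2, -1/4]].
det Q = -5; the adjugate gives Q⁻¹ = [[-1, 2/5], [0, 1/5]].
A⁻¹S = [[-2, -21], [-1, 12]].
Y = (A⁻¹S)Q⁻¹ = [[2, -5], [1, 2]].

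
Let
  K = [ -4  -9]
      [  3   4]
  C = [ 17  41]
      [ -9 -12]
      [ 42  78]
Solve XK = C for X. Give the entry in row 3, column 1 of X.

Since K sits to the right of X, X = CK⁻¹.
K has determinant 11; K⁻¹ = [[4/11, 9/11], [-3/11, -4/11]].
X = CK⁻¹ = [[17, 41], [-9, -12], [42, 78]] · [[4/11, 9/11], [-3/11, -4/11]] = [[-5, -1], [0, -3], [-6, 6]].

-6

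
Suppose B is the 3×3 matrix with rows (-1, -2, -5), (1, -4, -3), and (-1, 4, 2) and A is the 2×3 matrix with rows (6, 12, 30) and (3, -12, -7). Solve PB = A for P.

P = [[-6, 0, 0], [0, 1, -2]]

Right-multiplying both sides by B⁻¹ gives P = AB⁻¹.
det B = -6, so B⁻¹ = [[-2/3, 8/3, 7/3], [-1/6, 7/6, 4/3], [0, -1, -1]].
P = AB⁻¹ = [[6, 12, 30], [3, -12, -7]] · [[-2/3, 8/3, 7/3], [-1/6, 7/6, 4/3], [0, -1, -1]] = [[-6, 0, 0], [0, 1, -2]].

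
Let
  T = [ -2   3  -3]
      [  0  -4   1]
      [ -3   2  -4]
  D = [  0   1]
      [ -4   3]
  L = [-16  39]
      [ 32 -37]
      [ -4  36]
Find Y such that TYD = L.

Y = [[-3, 1], [2, 2], [-5, 0]]

Isolating Y: multiply by T⁻¹ from the left and D⁻¹ from the right, so Y = T⁻¹LD⁻¹.
T has determinant -1; T⁻¹ = [[-14, -6, 9], [3, 1, -2], [12, 5, -8]].
det D = 4; the adjugate gives D⁻¹ = [[3/4, -1/4], [1, 0]].
T⁻¹L = [[-4, 0], [-8, 8], [0, -5]].
Y = (T⁻¹L)D⁻¹ = [[-3, 1], [2, 2], [-5, 0]].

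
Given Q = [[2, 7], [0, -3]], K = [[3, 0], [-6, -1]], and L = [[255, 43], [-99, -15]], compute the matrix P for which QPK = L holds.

P = [[-4, -4], [1, -5]]

Left-multiply by Q⁻¹ and right-multiply by K⁻¹: P = Q⁻¹LK⁻¹.
det Q = -6, so Q⁻¹ = [[1/2, 7/6], [0, -1/3]].
det K = -3, so K⁻¹ = [[1/3, 0], [-2, -1]].
Q⁻¹L = [[12, 4], [33, 5]].
P = (Q⁻¹L)K⁻¹ = [[-4, -4], [1, -5]].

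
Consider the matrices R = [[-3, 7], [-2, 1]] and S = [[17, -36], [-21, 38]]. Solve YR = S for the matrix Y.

Y = [[-5, -1], [5, 3]]

Right-multiplying both sides by R⁻¹ gives Y = SR⁻¹.
det R = 11; the adjugate gives R⁻¹ = [[1/11, -7/11], [2/11, -3/11]].
Y = SR⁻¹ = [[17, -36], [-21, 38]] · [[1/11, -7/11], [2/11, -3/11]] = [[-5, -1], [5, 3]].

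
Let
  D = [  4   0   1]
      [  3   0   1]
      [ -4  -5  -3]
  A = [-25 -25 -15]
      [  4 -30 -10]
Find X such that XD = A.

D is on the right of X, so right-multiply by D⁻¹: X = AD⁻¹.
det D = 5, so D⁻¹ = [[1, -1, 0], [1, -8/5, -1/5], [-3, 4, 0]].
X = AD⁻¹ = [[-25, -25, -15], [4, -30, -10]] · [[1, -1, 0], [1, -8/5, -1/5], [-3, 4, 0]] = [[-5, 5, 5], [4, 4, 6]].

X = [[-5, 5, 5], [4, 4, 6]]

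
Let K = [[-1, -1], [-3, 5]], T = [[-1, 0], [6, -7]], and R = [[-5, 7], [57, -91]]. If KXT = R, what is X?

X = [[-2, -1], [3, 2]]

X = K⁻¹RT⁻¹ (apply K⁻¹ on the left and T⁻¹ on the right).
K has determinant -8; K⁻¹ = [[-5/8, -1/8], [-3/8, 1/8]].
T has determinant 7; T⁻¹ = [[-1, 0], [-6/7, -1/7]].
K⁻¹R = [[-4, 7], [9, -14]].
X = (K⁻¹R)T⁻¹ = [[-2, -1], [3, 2]].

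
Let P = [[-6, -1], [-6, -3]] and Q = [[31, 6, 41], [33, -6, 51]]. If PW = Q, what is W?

Left-multiplying both sides by P⁻¹ gives W = P⁻¹Q.
P has determinant 12; P⁻¹ = [[-1/4, 1/12], [1/2, -1/2]].
W = P⁻¹Q = [[-1/4, 1/12], [1/2, -1/2]] · [[31, 6, 41], [33, -6, 51]] = [[-5, -2, -6], [-1, 6, -5]].

W = [[-5, -2, -6], [-1, 6, -5]]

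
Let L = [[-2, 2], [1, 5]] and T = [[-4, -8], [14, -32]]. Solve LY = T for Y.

Since L multiplies Y on the left, Y = L⁻¹T.
det L = -12; the adjugate gives L⁻¹ = [[-5/12, 1/6], [1/12, 1/6]].
Y = L⁻¹T = [[-5/12, 1/6], [1/12, 1/6]] · [[-4, -8], [14, -32]] = [[4, -2], [2, -6]].

Y = [[4, -2], [2, -6]]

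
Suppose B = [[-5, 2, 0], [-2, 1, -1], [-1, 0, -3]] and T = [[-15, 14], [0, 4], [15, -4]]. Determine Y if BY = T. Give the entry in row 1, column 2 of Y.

Left-multiplying both sides by B⁻¹ gives Y = B⁻¹T.
det B = 5, so B⁻¹ = [[-3/5, 6/5, -2/5], [-1, 3, -1], [1/5, -2/5, -1/5]].
Y = B⁻¹T = [[-3/5, 6/5, -2/5], [-1, 3, -1], [1/5, -2/5, -1/5]] · [[-15, 14], [0, 4], [15, -4]] = [[3, -2], [0, 2], [-6, 2]].

-2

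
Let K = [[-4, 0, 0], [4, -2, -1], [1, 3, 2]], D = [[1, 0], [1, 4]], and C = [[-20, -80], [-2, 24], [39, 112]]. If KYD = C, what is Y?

Y = [[0, 5], [5, 5], [-2, 4]]

Isolating Y: multiply by K⁻¹ from the left and D⁻¹ from the right, so Y = K⁻¹CD⁻¹.
K has determinant 4; K⁻¹ = [[-1/4, 0, 0], [-9/4, -2, -1], [7/2, 3, 2]].
det D = 4; the adjugate gives D⁻¹ = [[1, 0], [-1/4, 1/4]].
K⁻¹C = [[5, 20], [10, 20], [2, 16]].
Y = (K⁻¹C)D⁻¹ = [[0, 5], [5, 5], [-2, 4]].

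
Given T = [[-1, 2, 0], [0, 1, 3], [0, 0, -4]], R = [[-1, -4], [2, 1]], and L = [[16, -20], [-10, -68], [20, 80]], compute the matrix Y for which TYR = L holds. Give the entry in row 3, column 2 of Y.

0

Left-multiply by T⁻¹ and right-multiply by R⁻¹: Y = T⁻¹LR⁻¹.
det T = 4, so T⁻¹ = [[-1, 2, 3/2], [0, 1, 3/4], [0, 0, -1/4]].
det R = 7; the adjugate gives R⁻¹ = [[1/7, 4/7], [-2/7, -1/7]].
T⁻¹L = [[-6, 4], [5, -8], [-5, -20]].
Y = (T⁻¹L)R⁻¹ = [[-2, -4], [3, 4], [5, 0]].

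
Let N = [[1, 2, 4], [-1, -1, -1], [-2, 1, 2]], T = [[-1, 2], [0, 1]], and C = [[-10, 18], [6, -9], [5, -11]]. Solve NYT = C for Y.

Y = [[4, 0], [1, -5], [1, 2]]

Left-multiply by N⁻¹ and right-multiply by T⁻¹: Y = N⁻¹CT⁻¹.
det N = -5, so N⁻¹ = [[1/5, 0, -2/5], [-4/5, -2, 3/5], [3/5, 1, -1/5]].
det T = -1; the adjugate gives T⁻¹ = [[-1, 2], [0, 1]].
N⁻¹C = [[-4, 8], [-1, -3], [-1, 4]].
Y = (N⁻¹C)T⁻¹ = [[4, 0], [1, -5], [1, 2]].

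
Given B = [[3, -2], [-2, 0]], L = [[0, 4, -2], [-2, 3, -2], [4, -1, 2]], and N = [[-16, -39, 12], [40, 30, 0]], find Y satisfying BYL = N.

Y = [[-5, 0, -5], [-4, 3, -4]]

Y = B⁻¹NL⁻¹ (apply B⁻¹ on the left and L⁻¹ on the right).
det B = -4, so B⁻¹ = [[0, -1/2], [-1/2, -3/4]].
det L = 4, so L⁻¹ = [[1, -3/2, -1/2], [-1, 2, 1], [-5/2, 4, 2]].
B⁻¹N = [[-20, -15, 0], [-22, -3, -6]].
Y = (B⁻¹N)L⁻¹ = [[-5, 0, -5], [-4, 3, -4]].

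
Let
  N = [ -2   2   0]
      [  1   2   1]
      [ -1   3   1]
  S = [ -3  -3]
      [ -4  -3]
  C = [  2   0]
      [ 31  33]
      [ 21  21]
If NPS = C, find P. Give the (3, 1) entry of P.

0

P = N⁻¹CS⁻¹ (apply N⁻¹ on the left and S⁻¹ on the right).
det N = -2; the adjugate gives N⁻¹ = [[1/2, 1, -1], [1, 1, -1], [-5/2, -2, 3]].
det S = -3, so S⁻¹ = [[1, -1], [-4/3, 1]].
N⁻¹C = [[11, 12], [12, 12], [-4, -3]].
P = (N⁻¹C)S⁻¹ = [[-5, 1], [-4, 0], [0, 1]].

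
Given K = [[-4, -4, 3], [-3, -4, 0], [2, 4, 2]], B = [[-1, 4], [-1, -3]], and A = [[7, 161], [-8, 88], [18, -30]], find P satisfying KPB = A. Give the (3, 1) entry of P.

Left-multiply by K⁻¹ and right-multiply by B⁻¹: P = K⁻¹AB⁻¹.
det K = -4; the adjugate gives K⁻¹ = [[2, -5, -3], [-3/2, 7/2, 9/4], [1, -2, -1]].
B has determinant 7; B⁻¹ = [[-3/7, -4/7], [1/7, -1/7]].
K⁻¹A = [[0, -28], [2, -1], [5, 15]].
P = (K⁻¹A)B⁻¹ = [[-4, 4], [-1, -1], [0, -5]].

0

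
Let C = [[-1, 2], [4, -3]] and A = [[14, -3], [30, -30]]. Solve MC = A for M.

Right-multiplying both sides by C⁻¹ gives M = AC⁻¹.
C has determinant -5; C⁻¹ = [[3/5, 2/5], [4/5, 1/5]].
M = AC⁻¹ = [[14, -3], [30, -30]] · [[3/5, 2/5], [4/5, 1/5]] = [[6, 5], [-6, 6]].

M = [[6, 5], [-6, 6]]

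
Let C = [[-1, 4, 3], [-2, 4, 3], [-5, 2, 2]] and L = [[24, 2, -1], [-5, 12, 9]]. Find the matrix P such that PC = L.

P = [[5, -2, -5], [1, 2, 0]]

Right-multiplying both sides by C⁻¹ gives P = LC⁻¹.
det C = 2; the adjugate gives C⁻¹ = [[1, -1, 0], [-11/2, 13/2, -3/2], [8, -9, 2]].
P = LC⁻¹ = [[24, 2, -1], [-5, 12, 9]] · [[1, -1, 0], [-11/2, 13/2, -3/2], [8, -9, 2]] = [[5, -2, -5], [1, 2, 0]].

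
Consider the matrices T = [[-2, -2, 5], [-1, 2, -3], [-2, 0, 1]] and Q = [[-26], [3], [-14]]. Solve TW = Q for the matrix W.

W = [[5], [-2], [-4]]

T is on the left of W, so left-multiply by T⁻¹: W = T⁻¹Q.
det T = 2, so T⁻¹ = [[1, 1, -2], [7/2, 4, -11/2], [2, 2, -3]].
W = T⁻¹Q = [[1, 1, -2], [7/2, 4, -11/2], [2, 2, -3]] · [[-26], [3], [-14]] = [[5], [-2], [-4]].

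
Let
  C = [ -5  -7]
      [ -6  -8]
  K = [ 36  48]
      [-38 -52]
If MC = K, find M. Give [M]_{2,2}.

Since C sits to the right of M, M = KC⁻¹.
det C = -2; the adjugate gives C⁻¹ = [[4, -7/2], [-3, 5/2]].
M = KC⁻¹ = [[36, 48], [-38, -52]] · [[4, -7/2], [-3, 5/2]] = [[0, -6], [4, 3]].

3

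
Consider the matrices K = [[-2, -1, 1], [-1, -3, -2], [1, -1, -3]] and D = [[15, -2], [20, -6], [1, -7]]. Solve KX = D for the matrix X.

Since K multiplies X on the left, X = K⁻¹D.
det K = -5, so K⁻¹ = [[-7/5, 4/5, -1], [1, -1, 1], [-4/5, 3/5, -1]].
X = K⁻¹D = [[-7/5, 4/5, -1], [1, -1, 1], [-4/5, 3/5, -1]] · [[15, -2], [20, -6], [1, -7]] = [[-6, 5], [-4, -3], [-1, 5]].

X = [[-6, 5], [-4, -3], [-1, 5]]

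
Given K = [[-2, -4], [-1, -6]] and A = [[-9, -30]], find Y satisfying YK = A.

Right-multiplying both sides by K⁻¹ gives Y = AK⁻¹.
det K = 8; the adjugate gives K⁻¹ = [[-3/4, 1/2], [1/8, -1/4]].
Y = AK⁻¹ = [[-9, -30]] · [[-3/4, 1/2], [1/8, -1/4]] = [[3, 3]].

Y = [[3, 3]]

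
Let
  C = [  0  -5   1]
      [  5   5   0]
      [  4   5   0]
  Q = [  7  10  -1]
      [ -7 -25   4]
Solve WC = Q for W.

W = [[-1, 3, -2], [4, -3, 2]]

C is on the right of W, so right-multiply by C⁻¹: W = QC⁻¹.
C has determinant 5; C⁻¹ = [[0, 1, -1], [0, -4/5, 1], [1, -4, 5]].
W = QC⁻¹ = [[7, 10, -1], [-7, -25, 4]] · [[0, 1, -1], [0, -4/5, 1], [1, -4, 5]] = [[-1, 3, -2], [4, -3, 2]].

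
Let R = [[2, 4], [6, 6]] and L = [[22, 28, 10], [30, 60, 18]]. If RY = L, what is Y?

Y = [[-1, 6, 1], [6, 4, 2]]

Left-multiplying both sides by R⁻¹ gives Y = R⁻¹L.
det R = -12, so R⁻¹ = [[-1/2, 1/3], [1/2, -1/6]].
Y = R⁻¹L = [[-1/2, 1/3], [1/2, -1/6]] · [[22, 28, 10], [30, 60, 18]] = [[-1, 6, 1], [6, 4, 2]].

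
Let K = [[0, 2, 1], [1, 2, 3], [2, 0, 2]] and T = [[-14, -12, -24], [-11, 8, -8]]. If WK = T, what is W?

Since K sits to the right of W, W = TK⁻¹.
K has determinant 4; K⁻¹ = [[1, -1, 1], [1, -1/2, 1/4], [-1, 1, -1/2]].
W = TK⁻¹ = [[-14, -12, -24], [-11, 8, -8]] · [[1, -1, 1], [1, -1/2, 1/4], [-1, 1, -1/2]] = [[-2, -4, -5], [5, -1, -5]].

W = [[-2, -4, -5], [5, -1, -5]]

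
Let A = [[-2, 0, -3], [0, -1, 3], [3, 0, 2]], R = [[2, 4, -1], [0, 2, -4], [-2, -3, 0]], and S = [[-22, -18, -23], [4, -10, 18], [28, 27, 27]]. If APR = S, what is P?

P = A⁻¹SR⁻¹ (apply A⁻¹ on the left and R⁻¹ on the right).
det A = -5; the adjugate gives A⁻¹ = [[2/5, 0, 3/5], [-9/5, -1, -6/5], [-3/5, 0, -2/5]].
det R = 4; the adjugate gives R⁻¹ = [[-3, 3/4, -7/2], [2, -1/2, 2], [1, -1/2, 1]].
A⁻¹S = [[8, 9, 7], [2, 10, -9], [2, 0, 3]].
P = (A⁻¹S)R⁻¹ = [[1, -2, -3], [5, 1, 4], [-3, 0, -4]].

P = [[1, -2, -3], [5, 1, 4], [-3, 0, -4]]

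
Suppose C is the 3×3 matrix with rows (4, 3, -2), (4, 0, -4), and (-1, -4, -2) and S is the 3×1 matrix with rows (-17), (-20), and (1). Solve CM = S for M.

Left-multiplying both sides by C⁻¹ gives M = C⁻¹S.
det C = 4, so C⁻¹ = [[-4, 7/2, -3], [3, -5/2, 2], [-4, 13/4, -3]].
M = C⁻¹S = [[-4, 7/2, -3], [3, -5/2, 2], [-4, 13/4, -3]] · [[-17], [-20], [1]] = [[-5], [1], [0]].

M = [[-5], [1], [0]]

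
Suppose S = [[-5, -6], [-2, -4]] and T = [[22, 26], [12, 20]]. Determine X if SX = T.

X = [[-2, 2], [-2, -6]]

Left-multiplying both sides by S⁻¹ gives X = S⁻¹T.
det S = 8; the adjugate gives S⁻¹ = [[-1/2, 3/4], [1/4, -5/8]].
X = S⁻¹T = [[-1/2, 3/4], [1/4, -5/8]] · [[22, 26], [12, 20]] = [[-2, 2], [-2, -6]].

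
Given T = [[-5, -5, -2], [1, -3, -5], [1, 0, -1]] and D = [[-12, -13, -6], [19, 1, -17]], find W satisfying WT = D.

Since T sits to the right of W, W = DT⁻¹.
T has determinant -1; T⁻¹ = [[-3, 5, -19], [4, -7, 27], [-3, 5, -20]].
W = DT⁻¹ = [[-12, -13, -6], [19, 1, -17]] · [[-3, 5, -19], [4, -7, 27], [-3, 5, -20]] = [[2, 1, -3], [-2, 3, 6]].

W = [[2, 1, -3], [-2, 3, 6]]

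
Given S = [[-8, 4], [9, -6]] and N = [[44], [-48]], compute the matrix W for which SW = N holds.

Since S multiplies W on the left, W = S⁻¹N.
S has determinant 12; S⁻¹ = [[-1/2, -1/3], [-3/4, -2/3]].
W = S⁻¹N = [[-1/2, -1/3], [-3/4, -2/3]] · [[44], [-48]] = [[-6], [-1]].

W = [[-6], [-1]]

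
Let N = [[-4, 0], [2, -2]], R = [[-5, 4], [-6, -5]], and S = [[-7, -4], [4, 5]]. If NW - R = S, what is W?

NW = S + R = [[-12, 0], [-2, 0]].
Left-multiplying both sides by N⁻¹ gives W = N⁻¹(S + R).
N has determinant 8; N⁻¹ = [[-1/4, 0], [-1/4, -1/2]].
W = N⁻¹(S + R) = [[3, 0], [4, 0]].

W = [[3, 0], [4, 0]]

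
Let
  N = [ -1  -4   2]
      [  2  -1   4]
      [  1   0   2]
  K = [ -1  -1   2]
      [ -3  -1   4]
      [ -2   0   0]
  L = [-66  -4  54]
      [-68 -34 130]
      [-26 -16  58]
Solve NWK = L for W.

W = [[5, 5, -4], [3, -5, -2], [-1, 4, -2]]

W = N⁻¹LK⁻¹ (apply N⁻¹ on the left and K⁻¹ on the right).
det N = 4; the adjugate gives N⁻¹ = [[-1/2, 2, -7/2], [0, -1, 2], [1/4, -1, 9/4]].
det K = 4; the adjugate gives K⁻¹ = [[0, 0, -1/2], [-2, 1, -1/2], [-1/2, 1/2, -1/2]].
N⁻¹L = [[-12, -10, 30], [16, 2, -14], [-7, -3, 14]].
W = (N⁻¹L)K⁻¹ = [[5, 5, -4], [3, -5, -2], [-1, 4, -2]].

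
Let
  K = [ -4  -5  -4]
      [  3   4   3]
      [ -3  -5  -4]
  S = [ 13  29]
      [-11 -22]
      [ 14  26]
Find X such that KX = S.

K is on the left of X, so left-multiply by K⁻¹: X = K⁻¹S.
det K = 1; the adjugate gives K⁻¹ = [[-1, 0, 1], [3, 4, 0], [-3, -5, -1]].
X = K⁻¹S = [[-1, 0, 1], [3, 4, 0], [-3, -5, -1]] · [[13, 29], [-11, -22], [14, 26]] = [[1, -3], [-5, -1], [2, -3]].

X = [[1, -3], [-5, -1], [2, -3]]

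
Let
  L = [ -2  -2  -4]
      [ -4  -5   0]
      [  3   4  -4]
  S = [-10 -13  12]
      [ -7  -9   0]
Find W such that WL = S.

Right-multiplying both sides by L⁻¹ gives W = SL⁻¹.
det L = -4; the adjugate gives L⁻¹ = [[-5, 6, 5], [4, -5, -4], [1/4, -1/2, -1/2]].
W = SL⁻¹ = [[-10, -13, 12], [-7, -9, 0]] · [[-5, 6, 5], [4, -5, -4], [1/4, -1/2, -1/2]] = [[1, -1, -4], [-1, 3, 1]].

W = [[1, -1, -4], [-1, 3, 1]]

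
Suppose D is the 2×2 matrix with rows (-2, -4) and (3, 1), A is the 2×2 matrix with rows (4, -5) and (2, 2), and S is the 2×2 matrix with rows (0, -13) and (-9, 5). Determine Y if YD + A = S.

Y = [[2, 0], [-2, -5]]

YD = S − A = [[-4, -8], [-11, 3]].
Right-multiplying both sides by D⁻¹ gives Y = (S − A)D⁻¹.
D has determinant 10; D⁻¹ = [[1/10, 2/5], [-3/10, -1/5]].
Y = (S − A)D⁻¹ = [[2, 0], [-2, -5]].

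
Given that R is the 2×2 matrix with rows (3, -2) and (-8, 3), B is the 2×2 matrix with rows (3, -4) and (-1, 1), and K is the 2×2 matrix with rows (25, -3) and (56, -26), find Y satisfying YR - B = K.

YR = K + B = [[28, -7], [55, -25]].
R is on the right of Y, so right-multiply by R⁻¹: Y = (K + B)R⁻¹.
det R = -7, so R⁻¹ = [[-3/7, -2/7], [-8/7, -3/7]].
Y = (K + B)R⁻¹ = [[-4, -5], [5, -5]].

Y = [[-4, -5], [5, -5]]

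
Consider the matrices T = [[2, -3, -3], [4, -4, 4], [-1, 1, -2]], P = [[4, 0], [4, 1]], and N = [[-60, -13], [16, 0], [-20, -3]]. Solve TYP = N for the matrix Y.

Left-multiply by T⁻¹ and right-multiply by P⁻¹: Y = T⁻¹NP⁻¹.
det T = -4, so T⁻¹ = [[-1, 9/4, 6], [-1, 7/4, 5], [0, -1/4, -1]].
P has determinant 4; P⁻¹ = [[1/4, 0], [-1, 1]].
T⁻¹N = [[-24, -5], [-12, -2], [16, 3]].
Y = (T⁻¹N)P⁻¹ = [[-1, -5], [-1, -2], [1, 3]].

Y = [[-1, -5], [-1, -2], [1, 3]]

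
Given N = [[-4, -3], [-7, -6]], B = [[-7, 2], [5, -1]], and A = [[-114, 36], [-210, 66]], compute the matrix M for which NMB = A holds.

M = [[-4, -2], [-2, 0]]

Isolating M: multiply by N⁻¹ from the left and B⁻¹ from the right, so M = N⁻¹AB⁻¹.
N has determinant 3; N⁻¹ = [[-2, 1], [7/3, -4/3]].
det B = -3; the adjugate gives B⁻¹ = [[1/3, 2/3], [5/3, 7/3]].
N⁻¹A = [[18, -6], [14, -4]].
M = (N⁻¹A)B⁻¹ = [[-4, -2], [-2, 0]].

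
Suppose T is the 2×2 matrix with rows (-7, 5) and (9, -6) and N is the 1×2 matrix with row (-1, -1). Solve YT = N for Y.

Y = [[-5, -4]]

T is on the right of Y, so right-multiply by T⁻¹: Y = NT⁻¹.
det T = -3; the adjugate gives T⁻¹ = [[2, 5/3], [3, 7/3]].
Y = NT⁻¹ = [[-1, -1]] · [[2, 5/3], [3, 7/3]] = [[-5, -4]].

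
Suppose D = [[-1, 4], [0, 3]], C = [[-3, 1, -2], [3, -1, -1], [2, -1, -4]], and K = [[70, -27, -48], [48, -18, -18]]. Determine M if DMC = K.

M = [[-4, -4, -3], [-2, 2, 2]]

Left-multiply by D⁻¹ and right-multiply by C⁻¹: M = D⁻¹KC⁻¹.
D has determinant -3; D⁻¹ = [[-1, 4/3], [0, 1/3]].
det C = 3; the adjugate gives C⁻¹ = [[1, 2, -1], [10/3, 16/3, -3], [-1/3, -1/3, 0]].
D⁻¹K = [[-6, 3, 24], [16, -6, -6]].
M = (D⁻¹K)C⁻¹ = [[-4, -4, -3], [-2, 2, 2]].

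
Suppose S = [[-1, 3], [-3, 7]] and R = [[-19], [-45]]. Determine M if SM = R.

M = [[1], [-6]]

Left-multiplying both sides by S⁻¹ gives M = S⁻¹R.
det S = 2, so S⁻¹ = [[7/2, -3/2], [3/2, -1/2]].
M = S⁻¹R = [[7/2, -3/2], [3/2, -1/2]] · [[-19], [-45]] = [[1], [-6]].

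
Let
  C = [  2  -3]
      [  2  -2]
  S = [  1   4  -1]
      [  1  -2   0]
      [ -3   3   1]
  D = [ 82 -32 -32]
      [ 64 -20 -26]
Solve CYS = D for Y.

Y = [[3, -1, -4], [-2, -4, 4]]

Left-multiply by C⁻¹ and right-multiply by S⁻¹: Y = C⁻¹DS⁻¹.
det C = 2, so C⁻¹ = [[-1, 3/2], [-1, 1]].
S has determinant -3; S⁻¹ = [[2/3, 7/3, 2/3], [1/3, 2/3, 1/3], [1, 5, 2]].
C⁻¹D = [[14, 2, -7], [-18, 12, 6]].
Y = (C⁻¹D)S⁻¹ = [[3, -1, -4], [-2, -4, 4]].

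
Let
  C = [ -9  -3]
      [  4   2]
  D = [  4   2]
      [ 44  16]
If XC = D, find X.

X = [[0, 1], [-4, 2]]

Since C sits to the right of X, X = DC⁻¹.
det C = -6; the adjugate gives C⁻¹ = [[-1/3, -1/2], [2/3, 3/2]].
X = DC⁻¹ = [[4, 2], [44, 16]] · [[-1/3, -1/2], [2/3, 3/2]] = [[0, 1], [-4, 2]].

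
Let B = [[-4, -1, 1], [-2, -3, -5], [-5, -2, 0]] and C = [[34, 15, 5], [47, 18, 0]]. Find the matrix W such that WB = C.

W = [[-5, -2, -2], [-5, -1, -5]]

B is on the right of W, so right-multiply by B⁻¹: W = CB⁻¹.
det B = 4, so B⁻¹ = [[-5/2, -1/2, 2], [25/4, 5/4, -11/2], [-11/4, -3/4, 5/2]].
W = CB⁻¹ = [[34, 15, 5], [47, 18, 0]] · [[-5/2, -1/2, 2], [25/4, 5/4, -11/2], [-11/4, -3/4, 5/2]] = [[-5, -2, -2], [-5, -1, -5]].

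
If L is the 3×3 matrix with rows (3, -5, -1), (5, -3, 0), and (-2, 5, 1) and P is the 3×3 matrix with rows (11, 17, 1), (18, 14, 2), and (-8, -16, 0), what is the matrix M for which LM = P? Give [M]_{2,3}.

L is on the left of M, so left-multiply by L⁻¹: M = L⁻¹P.
L has determinant -3; L⁻¹ = [[1, 0, 1], [5/3, -1/3, 5/3], [-19/3, 5/3, -16/3]].
M = L⁻¹P = [[1, 0, 1], [5/3, -1/3, 5/3], [-19/3, 5/3, -16/3]] · [[11, 17, 1], [18, 14, 2], [-8, -16, 0]] = [[3, 1, 1], [-1, -3, 1], [3, 1, -3]].

1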